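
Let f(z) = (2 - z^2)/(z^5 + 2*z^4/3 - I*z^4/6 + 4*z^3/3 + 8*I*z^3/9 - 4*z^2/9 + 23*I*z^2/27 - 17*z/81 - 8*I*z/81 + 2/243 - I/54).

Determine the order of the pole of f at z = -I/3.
Factor the denominator:
  z^5 + 2*z^4/3 - I*z^4/6 + 4*z^3/3 + 8*I*z^3/9 - 4*z^2/9 + 23*I*z^2/27 - 17*z/81 - 8*I*z/81 + 2/243 - I/54 = (z + I/3)^4*(z + 2/3 - 3*I/2)

The numerator P(z) = 2 - z^2 has P(-I/3) = 19/9 ≠ 0, so no factor of (z + I/3) cancels.
Near z = -I/3 we can therefore write f(z) = g(z)/(z + I/3)^4 with g analytic at -I/3 and g(-I/3) ≠ 0 (g is the numerator divided by the remaining denominator factors).

Hence z = -I/3 is a pole of order 4.

Final answer: 4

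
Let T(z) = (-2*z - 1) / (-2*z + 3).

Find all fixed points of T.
T(z) = z means -2*z - 1 = z*(-2*z + 3), i.e.
  -2*z^2 + 5*z + 1 = 0.
Discriminant: (5)^2 - 4*(-2)*(1) = 33, so the roots are real.
  z = (-5 ± sqrt(33))/(2*(-2))
Fixed points: {5/4 - sqrt(33)/4, 5/4 + sqrt(33)/4}

Final answer: {5/4 - sqrt(33)/4, 5/4 + sqrt(33)/4}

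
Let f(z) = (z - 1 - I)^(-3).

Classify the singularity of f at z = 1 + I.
Write f(z) = g(z)/(z - 1 - I)^3 with g(z) = 1.
g is entire and g(1 + I) = 1 ≠ 0, so no factor of (z - 1 - I) cancels: the Laurent expansion of f about z = 1 + I starts at the power -3, i.e. lim_{z→z₀} (z - z₀)^3 f(z) = 1 is finite and nonzero.
So z = 1 + I is a pole of order 3.

Final answer: pole of order 3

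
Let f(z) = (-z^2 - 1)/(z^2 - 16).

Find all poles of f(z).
The singularities of f are the zeros of the denominator. Factoring,
  z^2 - 16 = (z + 4)*(z - 4)
so the candidates are z = -4, z = 4.

Check the numerator P(z) = -z^2 - 1 at each one:
  P(-4) = -17 ≠ 0, so z = -4 is a (simple) pole.
  P(4) = -17 ≠ 0, so z = 4 is a (simple) pole.

Poles of f: {-4, 4}

Final answer: {-4, 4}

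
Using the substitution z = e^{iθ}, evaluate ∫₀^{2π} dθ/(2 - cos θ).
Call the integral J. The integrand is 2π-periodic and we integrate over a full period, so shifting θ does not change the value (θ → θ + π flips the sign of the trig term). Hence
  J = ∫₀^{2π} dθ/(2 + cos θ).
Put z = e^{iθ}: then cos θ = (z + 1/z)/2, dθ = dz/(iz), and z runs once counterclockwise around |z| = 1:
  J = ∮_{|z|=1} 1/(2 + (z + 1/z)/2) · dz/(iz) = (2/i) ∮_{|z|=1} dz/(z^2 + 4*z + 1).
The roots of z^2 + 4*z + 1 are z = (-2 ± sqrt(2^2 - 1^2)), with sqrt(3) = sqrt(3); their product is 1, so only z₊ = -2 + sqrt(3) lies inside the unit circle (z₋ = -2 - sqrt(3) lies outside).
z₊ is a simple zero of q(z) = z^2 + 4*z + 1, so Res(1/q, z₊) = 1/q'(z₊) with q'(z) = 2*z + 4; and q'(z₊) = (z₊ - z₋) = 2*sqrt(3).
Therefore J = (2/i) · 2πi · 1/(2*sqrt(3)) = 2*pi/(sqrt(3)) = 2*sqrt(3)*pi/3

Final answer: 2*sqrt(3)*pi/3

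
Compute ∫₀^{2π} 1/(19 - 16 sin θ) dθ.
Call the integral J. The integrand is 2π-periodic and we integrate over a full period, so shifting θ does not change the value (θ → θ + π/2 turns sin θ into cos θ; θ → θ + π flips the sign of the trig term). Hence
  J = ∫₀^{2π} dθ/(19 + 16 cos θ).
Put z = e^{iθ}: then cos θ = (z + 1/z)/2, dθ = dz/(iz), and z runs once counterclockwise around |z| = 1:
  J = ∮_{|z|=1} 1/(19 + 16*(z + 1/z)/2) · dz/(iz) = (2/i) ∮_{|z|=1} dz/(16*z^2 + 38*z + 16).
The roots of 16*z^2 + 38*z + 16 are z = (-19 ± sqrt(19^2 - 16^2))/16, with sqrt(105) = sqrt(105); their product is 1, so only z₊ = -19/16 + sqrt(105)/16 lies inside the unit circle (z₋ = -19/16 - sqrt(105)/16 lies outside).
z₊ is a simple zero of q(z) = 16*z^2 + 38*z + 16, so Res(1/q, z₊) = 1/q'(z₊) with q'(z) = 32*z + 38; and q'(z₊) = 16*(z₊ - z₋) = 2*sqrt(105).
Therefore J = (2/i) · 2πi · 1/(2*sqrt(105)) = 2*pi/(sqrt(105)) = 2*sqrt(105)*pi/105

Final answer: 2*sqrt(105)*pi/105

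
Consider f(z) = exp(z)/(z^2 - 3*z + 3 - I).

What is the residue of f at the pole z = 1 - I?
(-1/5 + 2*I/5)*exp(1 - I)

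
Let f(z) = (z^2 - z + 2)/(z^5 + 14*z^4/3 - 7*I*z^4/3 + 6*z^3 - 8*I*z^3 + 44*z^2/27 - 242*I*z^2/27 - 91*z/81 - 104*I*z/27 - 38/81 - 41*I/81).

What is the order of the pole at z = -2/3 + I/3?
4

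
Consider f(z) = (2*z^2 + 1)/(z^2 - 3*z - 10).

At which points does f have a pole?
The singularities of f are the zeros of the denominator. Factoring,
  z^2 - 3*z - 10 = (z + 2)*(z - 5)
so the candidates are z = -2, z = 5.

Check the numerator P(z) = 2*z^2 + 1 at each one:
  P(-2) = 9 ≠ 0, so z = -2 is a (simple) pole.
  P(5) = 51 ≠ 0, so z = 5 is a (simple) pole.

Poles of f: {-2, 5}

Final answer: {-2, 5}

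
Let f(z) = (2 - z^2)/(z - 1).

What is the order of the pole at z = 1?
Factor the denominator:
  z - 1 = (z - 1)

The numerator P(z) = 2 - z^2 has P(1) = 1 ≠ 0, so no factor of (z - 1) cancels.
Near z = 1 we can therefore write f(z) = g(z)/(z - 1) with g analytic at 1 and g(1) ≠ 0 (g is just the numerator).

Hence z = 1 is a pole of order 1.

Final answer: 1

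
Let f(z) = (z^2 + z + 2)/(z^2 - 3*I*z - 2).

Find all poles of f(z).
The singularities of f are the zeros of the denominator. Factoring,
  z^2 - 3*I*z - 2 = (z - I)*(z - 2*I)
so the candidates are z = I, z = 2*I.

Check the numerator P(z) = z^2 + z + 2 at each one:
  P(I) = 1 + I ≠ 0, so z = I is a (simple) pole.
  P(2*I) = -2 + 2*I ≠ 0, so z = 2*I is a (simple) pole.

Poles of f: {I, 2*I}

Final answer: {I, 2*I}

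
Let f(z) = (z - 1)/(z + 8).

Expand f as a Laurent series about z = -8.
Put w = z - (-8), i.e. z = w - 8. The denominator is w, so it suffices to rewrite the numerator in powers of w.

P(z) = z - 1
P(w - 8) = -9 + w

Dividing each term by w:
  f = -9/w + 1

Substituting back w = z + 8:
  f(z) = -9/(z + 8) + 1

The series is finite because the numerator is a polynomial; the negative powers form the principal part, and the coefficient of 1/(z + 8) gives Res(f, -8) = -9.

Final answer: -9/(z + 8) + 1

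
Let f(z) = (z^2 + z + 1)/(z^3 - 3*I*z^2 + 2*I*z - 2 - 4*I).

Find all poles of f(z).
The singularities of f are the zeros of the denominator. Factoring,
  z^3 - 3*I*z^2 + 2*I*z - 2 - 4*I = (z - 1 - I)*(z + 1 - 3*I)*(z + I)
so the candidates are z = 1 + I, z = -1 + 3*I, z = -I.

Check the numerator P(z) = z^2 + z + 1 at each one:
  P(1 + I) = 2 + 3*I ≠ 0, so z = 1 + I is a (simple) pole.
  P(-1 + 3*I) = -8 - 3*I ≠ 0, so z = -1 + 3*I is a (simple) pole.
  P(-I) = -I ≠ 0, so z = -I is a (simple) pole.

Poles of f: {-1 + 3*I, -I, 1 + I}

Final answer: {-1 + 3*I, -I, 1 + I}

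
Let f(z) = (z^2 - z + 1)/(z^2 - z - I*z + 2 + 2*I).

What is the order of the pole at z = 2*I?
1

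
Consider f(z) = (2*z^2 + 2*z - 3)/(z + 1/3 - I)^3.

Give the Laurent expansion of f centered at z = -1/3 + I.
Put w = z - (-1/3 + I), i.e. z = w - 1/3 + I. The denominator is w^3, so it suffices to rewrite the numerator in powers of w.

P(z) = 2*z^2 + 2*z - 3
P(w - 1/3 + I) = -49/9 + 2*I/3 + (2/3 + 4*I)*w + 2*w^2

Dividing each term by w^3:
  f = (-49/9 + 2*I/3)/w^3 + (2/3 + 4*I)/w^2 + 2/w

Substituting back w = z + 1/3 - I:
  f(z) = (-49/9 + 2*I/3)/(z + 1/3 - I)^3 + (2/3 + 4*I)/(z + 1/3 - I)^2 + 2/(z + 1/3 - I)

The series is finite because the numerator is a polynomial; the negative powers form the principal part, and the coefficient of 1/(z + 1/3 - I) gives Res(f, -1/3 + I) = 2.

Final answer: (-49/9 + 2*I/3)/(z + 1/3 - I)^3 + (2/3 + 4*I)/(z + 1/3 - I)^2 + 2/(z + 1/3 - I)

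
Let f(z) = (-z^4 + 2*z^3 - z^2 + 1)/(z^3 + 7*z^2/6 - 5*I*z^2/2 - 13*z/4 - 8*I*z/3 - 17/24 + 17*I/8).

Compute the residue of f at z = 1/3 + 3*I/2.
Write f(z) = P(z)/Q(z) with P(z) = -z^4 + 2*z^3 - z^2 + 1 and Q(z) = z^3 + 7*z^2/6 - 5*I*z^2/2 - 13*z/4 - 8*I*z/3 - 17/24 + 17*I/8.
The denominator factors as Q(z) = (z - 1/3 - 3*I/2)*(z + 2 - I/2)*(z - 1/2 - I/2), so z = 1/3 + 3*I/2 is a simple zero of Q and P is analytic there; z = 1/3 + 3*I/2 is therefore a simple pole and
  Res(f, z₀) = P(z₀)/Q'(z₀).

Q'(z) = 3*z^2 + 7*z/3 - 5*I*z - 13/4 - 8*I/3, so Q'(1/3 + 3*I/2) = -25/18 + 13*I/6.
P(1/3 + 3*I/2) = -6301/1296 - 89*I/36.

Res(f, 1/3 + 3*I/2) = (-6301/1296 - 89*I/36)/(-25/18 + 13*I/6) = 32569/154512 + 108613*I/51504

Final answer: 32569/154512 + 108613*I/51504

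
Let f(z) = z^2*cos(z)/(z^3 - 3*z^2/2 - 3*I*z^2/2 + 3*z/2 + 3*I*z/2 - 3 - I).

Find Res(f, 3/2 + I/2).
Write f(z) = P(z)/Q(z) with P(z) = z^2*cos(z) and Q(z) = z^3 - 3*z^2/2 - 3*I*z^2/2 + 3*z/2 + 3*I*z/2 - 3 - I.
The denominator factors as Q(z) = (z - 3/2 - I/2)*(z + I)*(z - 2*I), so z = 3/2 + I/2 is a simple zero of Q and P is analytic there; z = 3/2 + I/2 is therefore a simple pole and
  Res(f, z₀) = P(z₀)/Q'(z₀).

Q'(z) = 3*z^2 - 3*z - 3*I*z + 3/2 + 3*I/2, so Q'(3/2 + I/2) = 9/2.
P(3/2 + I/2) = (2 + 3*I/2)*cos(3/2 + I/2).

Res(f, 3/2 + I/2) = ((2 + 3*I/2)*cos(3/2 + I/2))/(9/2) = (4/9 + I/3)*cos(3/2 + I/2)

Final answer: (4/9 + I/3)*cos(3/2 + I/2)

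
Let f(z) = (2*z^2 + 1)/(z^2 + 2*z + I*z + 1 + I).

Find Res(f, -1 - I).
Write f(z) = P(z)/Q(z) with P(z) = 2*z^2 + 1 and Q(z) = z^2 + 2*z + I*z + 1 + I.
The denominator factors as Q(z) = (z + 1)*(z + 1 + I), so z = -1 - I is a simple zero of Q and P is analytic there; z = -1 - I is therefore a simple pole and
  Res(f, z₀) = P(z₀)/Q'(z₀).

Q'(z) = 2*z + 2 + I, so Q'(-1 - I) = -I.
P(-1 - I) = 1 + 4*I.

Res(f, -1 - I) = (1 + 4*I)/(-I) = -4 + I

Final answer: -4 + I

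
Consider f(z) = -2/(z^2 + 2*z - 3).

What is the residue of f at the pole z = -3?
Write f(z) = P(z)/Q(z) with P(z) = -2 and Q(z) = z^2 + 2*z - 3.
The denominator factors as Q(z) = (z + 3)*(z - 1), so z = -3 is a simple zero of Q and P is analytic there; z = -3 is therefore a simple pole and
  Res(f, z₀) = P(z₀)/Q'(z₀).

Q'(z) = 2*z + 2, so Q'(-3) = -4.
P(-3) = -2.

Res(f, -3) = (-2)/(-4) = 1/2

Final answer: 1/2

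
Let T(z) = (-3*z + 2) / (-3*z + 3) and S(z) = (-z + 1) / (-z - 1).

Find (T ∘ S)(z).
(T ∘ S)(z) = T(S(z)) = ((-3)*S(z) + (2))/((-3)*S(z) + (3)). Multiply numerator and denominator by -z - 1:
  numerator:   (-3)*(-z + 1) + (2)*(-z - 1) = z - 5
  denominator: (-3)*(-z + 1) + (3)*(-z - 1) = -6
(T ∘ S)(z) = (z - 5)/(-6) = (-z + 5)/6

Final answer: (-z + 5)/6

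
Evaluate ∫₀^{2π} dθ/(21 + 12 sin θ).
Call the integral J. The integrand is 2π-periodic and we integrate over a full period, so shifting θ does not change the value (θ → θ + π/2 turns sin θ into cos θ). Hence
  J = ∫₀^{2π} dθ/(21 + 12 cos θ).
Put z = e^{iθ}: then cos θ = (z + 1/z)/2, dθ = dz/(iz), and z runs once counterclockwise around |z| = 1:
  J = ∮_{|z|=1} 1/(21 + 12*(z + 1/z)/2) · dz/(iz) = (2/i) ∮_{|z|=1} dz/(12*z^2 + 42*z + 12).
The roots of 12*z^2 + 42*z + 12 are z = (-21 ± sqrt(21^2 - 12^2))/12, with sqrt(297) = 3*sqrt(33); their product is 1, so only z₊ = -7/4 + sqrt(33)/4 lies inside the unit circle (z₋ = -7/4 - sqrt(33)/4 lies outside).
z₊ is a simple zero of q(z) = 12*z^2 + 42*z + 12, so Res(1/q, z₊) = 1/q'(z₊) with q'(z) = 24*z + 42; and q'(z₊) = 12*(z₊ - z₋) = 6*sqrt(33).
Therefore J = (2/i) · 2πi · 1/(6*sqrt(33)) = 2*pi/(3*sqrt(33)) = 2*sqrt(33)*pi/99

Final answer: 2*sqrt(33)*pi/99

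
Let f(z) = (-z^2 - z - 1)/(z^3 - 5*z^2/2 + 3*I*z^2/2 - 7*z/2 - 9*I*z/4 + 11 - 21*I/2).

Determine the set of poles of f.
The singularities of f are the zeros of the denominator. Factoring,
  z^3 - 5*z^2/2 + 3*I*z^2/2 - 7*z/2 - 9*I*z/4 + 11 - 21*I/2 = (z + 2)*(z - 3 - I/2)*(z - 3/2 + 2*I)
so the candidates are z = -2, z = 3 + I/2, z = 3/2 - 2*I.

Check the numerator P(z) = -z^2 - z - 1 at each one:
  P(-2) = -3 ≠ 0, so z = -2 is a (simple) pole.
  P(3 + I/2) = -51/4 - 7*I/2 ≠ 0, so z = 3 + I/2 is a (simple) pole.
  P(3/2 - 2*I) = -3/4 + 8*I ≠ 0, so z = 3/2 - 2*I is a (simple) pole.

Poles of f: {-2, 3/2 - 2*I, 3 + I/2}

Final answer: {-2, 3/2 - 2*I, 3 + I/2}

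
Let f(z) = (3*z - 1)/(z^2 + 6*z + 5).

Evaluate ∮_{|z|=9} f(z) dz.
By the residue theorem, ∮_C f(z) dz = 2πi · (sum of the residues of f at the poles inside |z| = 9).

The denominator factors as (z + 5)*(z + 1), so the singularities of f are simple poles at z = -5, z = -1.
  |-5|² = 25 < 81 = 9², so this pole is inside the contour.
  |-1|² = 1 < 81 = 9², so this pole is inside the contour.

With P(z) = 3*z - 1 and Q(z) = z^2 + 6*z + 5, each pole is simple, so Res(f, z₀) = P(z₀)/Q'(z₀) with Q'(z) = 2*z + 6.
  Res(f, -5) = P(-5)/Q'(-5) = (-16)/(-4) = 4
  Res(f, -1) = P(-1)/Q'(-1) = (-4)/(4) = -1

Sum of residues inside C: 3
∮_C f(z) dz = 2πi · (3) = 6*I*pi

Final answer: 6*I*pi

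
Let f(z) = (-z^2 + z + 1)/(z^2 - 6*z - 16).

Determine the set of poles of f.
The singularities of f are the zeros of the denominator. Factoring,
  z^2 - 6*z - 16 = (z + 2)*(z - 8)
so the candidates are z = -2, z = 8.

Check the numerator P(z) = -z^2 + z + 1 at each one:
  P(-2) = -5 ≠ 0, so z = -2 is a (simple) pole.
  P(8) = -55 ≠ 0, so z = 8 is a (simple) pole.

Poles of f: {-2, 8}

Final answer: {-2, 8}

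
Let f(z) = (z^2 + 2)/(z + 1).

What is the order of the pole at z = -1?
Factor the denominator:
  z + 1 = (z + 1)

The numerator P(z) = z^2 + 2 has P(-1) = 3 ≠ 0, so no factor of (z + 1) cancels.
Near z = -1 we can therefore write f(z) = g(z)/(z + 1) with g analytic at -1 and g(-1) ≠ 0 (g is just the numerator).

Hence z = -1 is a pole of order 1.

Final answer: 1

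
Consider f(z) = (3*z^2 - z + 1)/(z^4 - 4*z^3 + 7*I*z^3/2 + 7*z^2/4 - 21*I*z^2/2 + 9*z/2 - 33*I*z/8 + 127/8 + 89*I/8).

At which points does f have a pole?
{-1 + I/2, 1 - 3*I, 1 - 3*I/2, 3 + I/2}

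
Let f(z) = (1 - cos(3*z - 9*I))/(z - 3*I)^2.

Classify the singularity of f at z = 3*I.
Let u = z - 3*I. The argument of cos is 3*z - 9*I = 3u, so
  f = (1 - cos(3u))/u^2 = ((3u)^2/2 - (3u)^4/24 + ...)/u^2 = 9/2 - (27/8)*u^2 + ...
The Laurent expansion about u = 0 has no negative powers; equivalently lim_{z→3*I} f(z) = 9/2 exists and is finite.
So the singularity is removable.

Final answer: removable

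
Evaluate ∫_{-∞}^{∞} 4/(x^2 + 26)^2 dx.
Let f(z) = 4/(z^2 + 26)^2. The denominator has no real zeros and deg Q - deg P = 4 ≥ 2, so the integral of f over the upper semicircle |z| = R tends to 0 as R → ∞. Closing the contour in the upper half-plane,
  ∫_{-∞}^{∞} f(x) dx = 2πi · Σ Res(f, z_k)  over the poles with Im z_k > 0.

Zeros of the denominator: z^2 + 26 = 0 gives z = ±sqrt(26)*I.
Upper half-plane: z = sqrt(26)*I (a pole of order 2).

Write f(z) = g(z)/(z - sqrt(26)*I)^2 with g(z) = 4/(z + sqrt(26)*I)^2. For a double pole, Res(f, z₀) = g'(z₀):
  g'(z) = -8/(z + sqrt(26)*I)^3
  Res(f, sqrt(26)*I) = g'(sqrt(26)*I) = -sqrt(26)*I/676

∫_{-∞}^{∞} f(x) dx = 2πi · (-sqrt(26)*I/676) = sqrt(26)*pi/338

Final answer: sqrt(26)*pi/338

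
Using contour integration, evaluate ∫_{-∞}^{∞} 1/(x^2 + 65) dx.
Let f(z) = 1/(z^2 + 65). The denominator has no real zeros and deg Q - deg P = 2 ≥ 2, so the integral of f over the upper semicircle |z| = R tends to 0 as R → ∞. Closing the contour in the upper half-plane,
  ∫_{-∞}^{∞} f(x) dx = 2πi · Σ Res(f, z_k)  over the poles with Im z_k > 0.

Zeros of the denominator: z^2 + 65 = 0 gives z = ±sqrt(65)*I.
Upper half-plane: z = sqrt(65)*I (simple).

Each pole is a simple zero of Q(z) = z^2 + 65, so Res(f, z₀) = P(z₀)/Q'(z₀) with P(z) = 1, Q'(z) = 2*z:
  Res(f, sqrt(65)*I) = (1)/(2*sqrt(65)*I) = -sqrt(65)*I/130

∫_{-∞}^{∞} f(x) dx = 2πi · (-sqrt(65)*I/130) = sqrt(65)*pi/65

Final answer: sqrt(65)*pi/65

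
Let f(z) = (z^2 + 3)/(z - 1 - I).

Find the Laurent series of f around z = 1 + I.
Put w = z - (1 + I), i.e. z = w + 1 + I. The denominator is w, so it suffices to rewrite the numerator in powers of w.

P(z) = z^2 + 3
P(w + 1 + I) = 3 + 2*I + (2 + 2*I)*w + w^2

Dividing each term by w:
  f = (3 + 2*I)/w + 2 + 2*I + w

Substituting back w = z - 1 - I:
  f(z) = (3 + 2*I)/(z - 1 - I) + 2 + 2*I + (z - 1 - I)

The series is finite because the numerator is a polynomial; the negative powers form the principal part, and the coefficient of 1/(z - 1 - I) gives Res(f, 1 + I) = 3 + 2*I.

Final answer: (3 + 2*I)/(z - 1 - I) + 2 + 2*I + (z - 1 - I)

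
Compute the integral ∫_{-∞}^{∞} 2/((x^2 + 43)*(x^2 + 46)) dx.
Let f(z) = 2/((z^2 + 43)*(z^2 + 46)). The denominator has no real zeros and deg Q - deg P = 4 ≥ 2, so the integral of f over the upper semicircle |z| = R tends to 0 as R → ∞. Closing the contour in the upper half-plane,
  ∫_{-∞}^{∞} f(x) dx = 2πi · Σ Res(f, z_k)  over the poles with Im z_k > 0.

Zeros of the denominator: z^2 + 43 = 0 gives z = ±sqrt(43)*I; z^2 + 46 = 0 gives z = ±sqrt(46)*I.
Upper half-plane: z = sqrt(43)*I, z = sqrt(46)*I (simple).

Each pole is a simple zero of Q(z) = z^4 + 89*z^2 + 1978, so Res(f, z₀) = P(z₀)/Q'(z₀) with P(z) = 2, Q'(z) = 4*z^3 + 178*z:
  Res(f, sqrt(43)*I) = (2)/(6*sqrt(43)*I) = -sqrt(43)*I/129
  Res(f, sqrt(46)*I) = (2)/(-6*sqrt(46)*I) = sqrt(46)*I/138

Sum of residues: I*(-sqrt(43)/129 + sqrt(46)/138)
∫_{-∞}^{∞} f(x) dx = 2πi · (I*(-sqrt(43)/129 + sqrt(46)/138)) = pi*(-43*sqrt(46) + 46*sqrt(43))/2967

Final answer: pi*(-43*sqrt(46) + 46*sqrt(43))/2967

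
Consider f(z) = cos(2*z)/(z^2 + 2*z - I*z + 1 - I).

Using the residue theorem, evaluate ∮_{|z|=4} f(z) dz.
-2*pi*cos(2) + 2*pi*cos(2 - 2*I)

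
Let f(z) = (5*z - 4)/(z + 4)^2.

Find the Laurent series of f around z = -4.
Put w = z - (-4), i.e. z = w - 4. The denominator is w^2, so it suffices to rewrite the numerator in powers of w.

P(z) = 5*z - 4
P(w - 4) = -24 + 5*w

Dividing each term by w^2:
  f = -24/w^2 + 5/w

Substituting back w = z + 4:
  f(z) = -24/(z + 4)^2 + 5/(z + 4)

The series is finite because the numerator is a polynomial; the negative powers form the principal part, and the coefficient of 1/(z + 4) gives Res(f, -4) = 5.

Final answer: -24/(z + 4)^2 + 5/(z + 4)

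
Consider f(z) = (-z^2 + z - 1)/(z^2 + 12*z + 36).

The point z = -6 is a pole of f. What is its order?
2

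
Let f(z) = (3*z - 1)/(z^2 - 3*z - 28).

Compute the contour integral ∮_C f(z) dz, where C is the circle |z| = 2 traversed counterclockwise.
By the residue theorem, ∮_C f(z) dz = 2πi · (sum of the residues of f at the poles inside |z| = 2).

The denominator factors as (z + 4)*(z - 7), so the singularities of f are simple poles at z = -4, z = 7.
  |-4|² = 16 > 4 = 2², so this pole is outside the contour.
  |7|² = 49 > 4 = 2², so this pole is outside the contour.

No pole lies inside the contour, so f is analytic on and inside C and the integral is 0 (Cauchy's theorem).

Final answer: 0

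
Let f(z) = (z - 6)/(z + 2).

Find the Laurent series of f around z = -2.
Put w = z - (-2), i.e. z = w - 2. The denominator is w, so it suffices to rewrite the numerator in powers of w.

P(z) = z - 6
P(w - 2) = -8 + w

Dividing each term by w:
  f = -8/w + 1

Substituting back w = z + 2:
  f(z) = -8/(z + 2) + 1

The series is finite because the numerator is a polynomial; the negative powers form the principal part, and the coefficient of 1/(z + 2) gives Res(f, -2) = -8.

Final answer: -8/(z + 2) + 1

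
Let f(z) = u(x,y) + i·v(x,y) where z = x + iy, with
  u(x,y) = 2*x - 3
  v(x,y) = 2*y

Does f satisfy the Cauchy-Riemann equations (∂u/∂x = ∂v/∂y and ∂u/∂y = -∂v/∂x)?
∂u/∂x = 2
∂v/∂y = 2
∂u/∂y = 0
∂v/∂x = 0
∂u/∂x = ∂v/∂y and ∂u/∂y = -∂v/∂x hold identically; f is analytic.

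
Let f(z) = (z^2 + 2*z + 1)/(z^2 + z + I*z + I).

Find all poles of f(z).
The singularities of f are the zeros of the denominator. Factoring,
  z^2 + z + I*z + I = (z + I)*(z + 1)
so the candidates are z = -I, z = -1.

Check the numerator P(z) = z^2 + 2*z + 1 at each one:
  P(-I) = -2*I ≠ 0, so z = -I is a (simple) pole.
  P(-1) = 0, so the factor (z + 1) cancels and z = -1 is only a removable singularity, not a pole.

Poles of f: {-I}

Final answer: {-I}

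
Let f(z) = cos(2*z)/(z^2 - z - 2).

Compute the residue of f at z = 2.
Write f(z) = P(z)/Q(z) with P(z) = cos(2*z) and Q(z) = z^2 - z - 2.
The denominator factors as Q(z) = (z - 2)*(z + 1), so z = 2 is a simple zero of Q and P is analytic there; z = 2 is therefore a simple pole and
  Res(f, z₀) = P(z₀)/Q'(z₀).

Q'(z) = 2*z - 1, so Q'(2) = 3.
P(2) = cos(4).

Res(f, 2) = (cos(4))/(3) = cos(4)/3

Final answer: cos(4)/3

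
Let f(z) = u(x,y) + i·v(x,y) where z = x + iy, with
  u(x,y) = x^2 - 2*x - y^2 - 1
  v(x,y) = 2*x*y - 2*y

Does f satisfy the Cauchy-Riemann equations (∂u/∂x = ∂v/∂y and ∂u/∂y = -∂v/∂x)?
∂u/∂x = 2*x - 2
∂v/∂y = 2*x - 2
∂u/∂y = -2*y
∂v/∂x = 2*y
∂u/∂x = ∂v/∂y and ∂u/∂y = -∂v/∂x hold identically; f is analytic.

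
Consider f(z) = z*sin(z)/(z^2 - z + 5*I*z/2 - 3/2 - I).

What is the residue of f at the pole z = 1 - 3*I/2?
Write f(z) = P(z)/Q(z) with P(z) = z*sin(z) and Q(z) = z^2 - z + 5*I*z/2 - 3/2 - I.
The denominator factors as Q(z) = (z + I)*(z - 1 + 3*I/2), so z = 1 - 3*I/2 is a simple zero of Q and P is analytic there; z = 1 - 3*I/2 is therefore a simple pole and
  Res(f, z₀) = P(z₀)/Q'(z₀).

Q'(z) = 2*z - 1 + 5*I/2, so Q'(1 - 3*I/2) = 1 - I/2.
P(1 - 3*I/2) = (1 - 3*I/2)*sin(1 - 3*I/2).

Res(f, 1 - 3*I/2) = ((1 - 3*I/2)*sin(1 - 3*I/2))/(1 - I/2) = (7/5 - 4*I/5)*sin(1 - 3*I/2)

Final answer: (7/5 - 4*I/5)*sin(1 - 3*I/2)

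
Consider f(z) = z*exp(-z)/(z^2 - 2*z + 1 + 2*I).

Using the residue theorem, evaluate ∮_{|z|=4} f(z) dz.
By the residue theorem, ∮_C f(z) dz = 2πi · (sum of the residues of f at the poles inside |z| = 4).

The denominator factors as (z - I)*(z - 2 + I), so the singularities of f are simple poles at z = I, z = 2 - I.
  |I|² = 1 < 16 = 4², so this pole is inside the contour.
  |2 - I|² = 5 < 16 = 4², so this pole is inside the contour.

With P(z) = z*exp(-z) and Q(z) = z^2 - 2*z + 1 + 2*I, each pole is simple, so Res(f, z₀) = P(z₀)/Q'(z₀) with Q'(z) = 2*z - 2.
  Res(f, I) = P(I)/Q'(I) = (I*exp(-I))/(-2 + 2*I) = (1/4 - I/4)*exp(-I)
  Res(f, 2 - I) = P(2 - I)/Q'(2 - I) = ((2 - I)*exp(-2 + I))/(2 - 2*I) = (3/4 + I/4)*exp(-2 + I)

Sum of residues inside C: (1/4 - I/4)*exp(-I) + (3/4 + I/4)*exp(-2 + I)
∮_C f(z) dz = 2πi · ((1/4 - I/4)*exp(-I) + (3/4 + I/4)*exp(-2 + I)) = pi*(1/2 + I/2)*exp(-I) + pi*(-1/2 + 3*I/2)*exp(-2 + I)

Final answer: pi*(1/2 + I/2)*exp(-I) + pi*(-1/2 + 3*I/2)*exp(-2 + I)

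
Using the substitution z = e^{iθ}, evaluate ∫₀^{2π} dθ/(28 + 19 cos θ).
2*sqrt(47)*pi/141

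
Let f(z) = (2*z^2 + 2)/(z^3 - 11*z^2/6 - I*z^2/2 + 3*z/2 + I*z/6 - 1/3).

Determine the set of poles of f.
The singularities of f are the zeros of the denominator. Factoring,
  z^3 - 11*z^2/6 - I*z^2/2 + 3*z/2 + I*z/6 - 1/3 = (z - 1/3)*(z - 1 - I)*(z - 1/2 + I/2)
so the candidates are z = 1/3, z = 1 + I, z = 1/2 - I/2.

Check the numerator P(z) = 2*z^2 + 2 at each one:
  P(1/3) = 20/9 ≠ 0, so z = 1/3 is a (simple) pole.
  P(1 + I) = 2 + 4*I ≠ 0, so z = 1 + I is a (simple) pole.
  P(1/2 - I/2) = 2 - I ≠ 0, so z = 1/2 - I/2 is a (simple) pole.

Poles of f: {1/3, 1/2 - I/2, 1 + I}

Final answer: {1/3, 1/2 - I/2, 1 + I}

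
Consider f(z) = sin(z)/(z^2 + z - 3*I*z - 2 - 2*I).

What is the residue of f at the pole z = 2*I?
Write f(z) = P(z)/Q(z) with P(z) = sin(z) and Q(z) = z^2 + z - 3*I*z - 2 - 2*I.
The denominator factors as Q(z) = (z - 2*I)*(z + 1 - I), so z = 2*I is a simple zero of Q and P is analytic there; z = 2*I is therefore a simple pole and
  Res(f, z₀) = P(z₀)/Q'(z₀).

Q'(z) = 2*z + 1 - 3*I, so Q'(2*I) = 1 + I.
P(2*I) = I*sinh(2).

Res(f, 2*I) = (I*sinh(2))/(1 + I) = (1/2 + I/2)*sinh(2)

Final answer: (1/2 + I/2)*sinh(2)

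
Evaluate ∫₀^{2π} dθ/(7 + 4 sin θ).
Call the integral J. The integrand is 2π-periodic and we integrate over a full period, so shifting θ does not change the value (θ → θ + π/2 turns sin θ into cos θ). Hence
  J = ∫₀^{2π} dθ/(7 + 4 cos θ).
Put z = e^{iθ}: then cos θ = (z + 1/z)/2, dθ = dz/(iz), and z runs once counterclockwise around |z| = 1:
  J = ∮_{|z|=1} 1/(7 + 4*(z + 1/z)/2) · dz/(iz) = (2/i) ∮_{|z|=1} dz/(4*z^2 + 14*z + 4).
The roots of 4*z^2 + 14*z + 4 are z = (-7 ± sqrt(7^2 - 4^2))/4, with sqrt(33) = sqrt(33); their product is 1, so only z₊ = -7/4 + sqrt(33)/4 lies inside the unit circle (z₋ = -7/4 - sqrt(33)/4 lies outside).
z₊ is a simple zero of q(z) = 4*z^2 + 14*z + 4, so Res(1/q, z₊) = 1/q'(z₊) with q'(z) = 8*z + 14; and q'(z₊) = 4*(z₊ - z₋) = 2*sqrt(33).
Therefore J = (2/i) · 2πi · 1/(2*sqrt(33)) = 2*pi/(sqrt(33)) = 2*sqrt(33)*pi/33

Final answer: 2*sqrt(33)*pi/33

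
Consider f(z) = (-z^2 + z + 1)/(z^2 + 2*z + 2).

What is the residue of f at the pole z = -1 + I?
Write f(z) = P(z)/Q(z) with P(z) = -z^2 + z + 1 and Q(z) = z^2 + 2*z + 2.
The denominator factors as Q(z) = (z + 1 - I)*(z + 1 + I), so z = -1 + I is a simple zero of Q and P is analytic there; z = -1 + I is therefore a simple pole and
  Res(f, z₀) = P(z₀)/Q'(z₀).

Q'(z) = 2*z + 2, so Q'(-1 + I) = 2*I.
P(-1 + I) = 3*I.

Res(f, -1 + I) = (3*I)/(2*I) = 3/2

Final answer: 3/2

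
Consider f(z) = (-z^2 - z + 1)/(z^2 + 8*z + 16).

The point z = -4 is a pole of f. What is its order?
2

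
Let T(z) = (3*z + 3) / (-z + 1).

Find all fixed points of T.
T(z) = z means 3*z + 3 = z*(-z + 1), i.e.
  -z^2 - 2*z - 3 = 0.
Discriminant: (-2)^2 - 4*(-1)*(-3) = -8, so the roots are complex conjugates.
  z = (2 ± I*sqrt(8))/(2*(-1))
Fixed points: {-1 - sqrt(2)*I, -1 + sqrt(2)*I}

Final answer: {-1 - sqrt(2)*I, -1 + sqrt(2)*I}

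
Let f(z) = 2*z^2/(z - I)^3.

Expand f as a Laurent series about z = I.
-2/(z - I)^3 + 4*I/(z - I)^2 + 2/(z - I)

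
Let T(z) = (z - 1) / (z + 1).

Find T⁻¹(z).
(-z - 1)/(z - 1)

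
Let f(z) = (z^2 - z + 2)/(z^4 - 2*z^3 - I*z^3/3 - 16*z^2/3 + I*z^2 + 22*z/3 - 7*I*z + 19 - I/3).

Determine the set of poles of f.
The singularities of f are the zeros of the denominator. Factoring,
  z^4 - 2*z^3 - I*z^3/3 - 16*z^2/3 + I*z^2 + 22*z/3 - 7*I*z + 19 - I/3 = (z - 2 + I)*(z + 2 - I)*(z - 3 - I)*(z + 1 + 2*I/3)
so the candidates are z = 2 - I, z = -2 + I, z = 3 + I, z = -1 - 2*I/3.

Check the numerator P(z) = z^2 - z + 2 at each one:
  P(2 - I) = 3 - 3*I ≠ 0, so z = 2 - I is a (simple) pole.
  P(-2 + I) = 7 - 5*I ≠ 0, so z = -2 + I is a (simple) pole.
  P(3 + I) = 7 + 5*I ≠ 0, so z = 3 + I is a (simple) pole.
  P(-1 - 2*I/3) = 32/9 + 2*I ≠ 0, so z = -1 - 2*I/3 is a (simple) pole.

Poles of f: {-2 + I, -1 - 2*I/3, 2 - I, 3 + I}

Final answer: {-2 + I, -1 - 2*I/3, 2 - I, 3 + I}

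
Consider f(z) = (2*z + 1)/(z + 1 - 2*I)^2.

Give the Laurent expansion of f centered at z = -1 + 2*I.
Put w = z - (-1 + 2*I), i.e. z = w - 1 + 2*I. The denominator is w^2, so it suffices to rewrite the numerator in powers of w.

P(z) = 2*z + 1
P(w - 1 + 2*I) = -1 + 4*I + 2*w

Dividing each term by w^2:
  f = (-1 + 4*I)/w^2 + 2/w

Substituting back w = z + 1 - 2*I:
  f(z) = (-1 + 4*I)/(z + 1 - 2*I)^2 + 2/(z + 1 - 2*I)

The series is finite because the numerator is a polynomial; the negative powers form the principal part, and the coefficient of 1/(z + 1 - 2*I) gives Res(f, -1 + 2*I) = 2.

Final answer: (-1 + 4*I)/(z + 1 - 2*I)^2 + 2/(z + 1 - 2*I)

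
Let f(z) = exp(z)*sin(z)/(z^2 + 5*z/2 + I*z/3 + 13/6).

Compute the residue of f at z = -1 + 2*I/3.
Write f(z) = P(z)/Q(z) with P(z) = exp(z)*sin(z) and Q(z) = z^2 + 5*z/2 + I*z/3 + 13/6.
The denominator factors as Q(z) = (z + 3/2 + I)*(z + 1 - 2*I/3), so z = -1 + 2*I/3 is a simple zero of Q and P is analytic there; z = -1 + 2*I/3 is therefore a simple pole and
  Res(f, z₀) = P(z₀)/Q'(z₀).

Q'(z) = 2*z + 5/2 + I/3, so Q'(-1 + 2*I/3) = 1/2 + 5*I/3.
P(-1 + 2*I/3) = -exp(-1 + 2*I/3)*sin(1 - 2*I/3).

Res(f, -1 + 2*I/3) = (-exp(-1 + 2*I/3)*sin(1 - 2*I/3))/(1/2 + 5*I/3) = (-18/109 + 60*I/109)*exp(-1 + 2*I/3)*sin(1 - 2*I/3)

Final answer: (-18/109 + 60*I/109)*exp(-1 + 2*I/3)*sin(1 - 2*I/3)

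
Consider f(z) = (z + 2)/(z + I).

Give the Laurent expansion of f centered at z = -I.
Put w = z - (-I), i.e. z = w - I. The denominator is w, so it suffices to rewrite the numerator in powers of w.

P(z) = z + 2
P(w - I) = 2 - I + w

Dividing each term by w:
  f = (2 - I)/w + 1

Substituting back w = z + I:
  f(z) = (2 - I)/(z + I) + 1

The series is finite because the numerator is a polynomial; the negative powers form the principal part, and the coefficient of 1/(z + I) gives Res(f, -I) = 2 - I.

Final answer: (2 - I)/(z + I) + 1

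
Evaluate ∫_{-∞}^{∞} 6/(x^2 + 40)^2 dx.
Let f(z) = 6/(z^2 + 40)^2. The denominator has no real zeros and deg Q - deg P = 4 ≥ 2, so the integral of f over the upper semicircle |z| = R tends to 0 as R → ∞. Closing the contour in the upper half-plane,
  ∫_{-∞}^{∞} f(x) dx = 2πi · Σ Res(f, z_k)  over the poles with Im z_k > 0.

Zeros of the denominator: z^2 + 40 = 0 gives z = ±2*sqrt(10)*I.
Upper half-plane: z = 2*sqrt(10)*I (a pole of order 2).

Write f(z) = g(z)/(z - 2*sqrt(10)*I)^2 with g(z) = 6/(z + 2*sqrt(10)*I)^2. For a double pole, Res(f, z₀) = g'(z₀):
  g'(z) = -12/(z + 2*sqrt(10)*I)^3
  Res(f, 2*sqrt(10)*I) = g'(2*sqrt(10)*I) = -3*sqrt(10)*I/1600

∫_{-∞}^{∞} f(x) dx = 2πi · (-3*sqrt(10)*I/1600) = 3*sqrt(10)*pi/800

Final answer: 3*sqrt(10)*pi/800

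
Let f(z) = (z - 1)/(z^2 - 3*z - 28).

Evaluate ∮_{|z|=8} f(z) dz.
2*I*pi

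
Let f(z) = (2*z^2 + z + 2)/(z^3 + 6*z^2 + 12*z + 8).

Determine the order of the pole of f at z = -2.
Factor the denominator:
  z^3 + 6*z^2 + 12*z + 8 = (z + 2)^3

The numerator P(z) = 2*z^2 + z + 2 has P(-2) = 8 ≠ 0, so no factor of (z + 2) cancels.
Near z = -2 we can therefore write f(z) = g(z)/(z + 2)^3 with g analytic at -2 and g(-2) ≠ 0 (g is just the numerator).

Hence z = -2 is a pole of order 3.

Final answer: 3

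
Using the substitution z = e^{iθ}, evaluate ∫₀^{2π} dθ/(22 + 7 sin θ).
2*sqrt(435)*pi/435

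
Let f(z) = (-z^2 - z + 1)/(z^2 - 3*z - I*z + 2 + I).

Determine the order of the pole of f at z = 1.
Factor the denominator:
  z^2 - 3*z - I*z + 2 + I = (z - 1)*(z - 2 - I)

The numerator P(z) = -z^2 - z + 1 has P(1) = -1 ≠ 0, so no factor of (z - 1) cancels.
Near z = 1 we can therefore write f(z) = g(z)/(z - 1) with g analytic at 1 and g(1) ≠ 0 (g is the numerator divided by the remaining denominator factors).

Hence z = 1 is a pole of order 1.

Final answer: 1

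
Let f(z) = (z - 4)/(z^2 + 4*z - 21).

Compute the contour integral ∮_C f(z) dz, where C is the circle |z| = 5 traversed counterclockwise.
By the residue theorem, ∮_C f(z) dz = 2πi · (sum of the residues of f at the poles inside |z| = 5).

The denominator factors as (z + 7)*(z - 3), so the singularities of f are simple poles at z = -7, z = 3.
  |-7|² = 49 > 25 = 5², so this pole is outside the contour.
  |3|² = 9 < 25 = 5², so this pole is inside the contour.

With P(z) = z - 4 and Q(z) = z^2 + 4*z - 21, each pole is simple, so Res(f, z₀) = P(z₀)/Q'(z₀) with Q'(z) = 2*z + 4.
  Res(f, 3) = P(3)/Q'(3) = (-1)/(10) = -1/10

∮_C f(z) dz = 2πi · (-1/10) = -I*pi/5

Final answer: -I*pi/5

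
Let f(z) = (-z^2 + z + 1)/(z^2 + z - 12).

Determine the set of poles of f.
The singularities of f are the zeros of the denominator. Factoring,
  z^2 + z - 12 = (z - 3)*(z + 4)
so the candidates are z = 3, z = -4.

Check the numerator P(z) = -z^2 + z + 1 at each one:
  P(3) = -5 ≠ 0, so z = 3 is a (simple) pole.
  P(-4) = -19 ≠ 0, so z = -4 is a (simple) pole.

Poles of f: {-4, 3}

Final answer: {-4, 3}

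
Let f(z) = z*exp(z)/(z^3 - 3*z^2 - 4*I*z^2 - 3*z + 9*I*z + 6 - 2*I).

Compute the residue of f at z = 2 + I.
Write f(z) = P(z)/Q(z) with P(z) = z*exp(z) and Q(z) = z^3 - 3*z^2 - 4*I*z^2 - 3*z + 9*I*z + 6 - 2*I.
The denominator factors as Q(z) = (z - 2 - I)*(z - 2*I)*(z - 1 - I), so z = 2 + I is a simple zero of Q and P is analytic there; z = 2 + I is therefore a simple pole and
  Res(f, z₀) = P(z₀)/Q'(z₀).

Q'(z) = 3*z^2 - 6*z - 8*I*z - 3 + 9*I, so Q'(2 + I) = 2 - I.
P(2 + I) = (2 + I)*exp(2 + I).

Res(f, 2 + I) = ((2 + I)*exp(2 + I))/(2 - I) = (3/5 + 4*I/5)*exp(2 + I)

Final answer: (3/5 + 4*I/5)*exp(2 + I)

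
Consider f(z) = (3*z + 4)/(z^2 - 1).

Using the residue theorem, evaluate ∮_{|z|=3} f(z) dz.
6*I*pi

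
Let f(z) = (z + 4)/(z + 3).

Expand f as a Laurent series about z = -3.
Put w = z - (-3), i.e. z = w - 3. The denominator is w, so it suffices to rewrite the numerator in powers of w.

P(z) = z + 4
P(w - 3) = 1 + w

Dividing each term by w:
  f = 1/w + 1

Substituting back w = z + 3:
  f(z) = 1/(z + 3) + 1

The series is finite because the numerator is a polynomial; the negative powers form the principal part, and the coefficient of 1/(z + 3) gives Res(f, -3) = 1.

Final answer: 1/(z + 3) + 1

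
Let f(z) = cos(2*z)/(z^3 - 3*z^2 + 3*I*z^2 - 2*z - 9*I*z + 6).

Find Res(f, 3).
Write f(z) = P(z)/Q(z) with P(z) = cos(2*z) and Q(z) = z^3 - 3*z^2 + 3*I*z^2 - 2*z - 9*I*z + 6.
The denominator factors as Q(z) = (z - 3)*(z + 2*I)*(z + I), so z = 3 is a simple zero of Q and P is analytic there; z = 3 is therefore a simple pole and
  Res(f, z₀) = P(z₀)/Q'(z₀).

Q'(z) = 3*z^2 - 6*z + 6*I*z - 2 - 9*I, so Q'(3) = 7 + 9*I.
P(3) = cos(6).

Res(f, 3) = (cos(6))/(7 + 9*I) = (7/130 - 9*I/130)*cos(6)

Final answer: (7/130 - 9*I/130)*cos(6)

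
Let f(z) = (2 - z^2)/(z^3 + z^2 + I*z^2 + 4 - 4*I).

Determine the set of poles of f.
The singularities of f are the zeros of the denominator. Factoring,
  z^3 + z^2 + I*z^2 + 4 - 4*I = (z + 2)*(z + 2*I)*(z - 1 - I)
so the candidates are z = -2, z = -2*I, z = 1 + I.

Check the numerator P(z) = 2 - z^2 at each one:
  P(-2) = -2 ≠ 0, so z = -2 is a (simple) pole.
  P(-2*I) = 6 ≠ 0, so z = -2*I is a (simple) pole.
  P(1 + I) = 2 - 2*I ≠ 0, so z = 1 + I is a (simple) pole.

Poles of f: {-2, -2*I, 1 + I}

Final answer: {-2, -2*I, 1 + I}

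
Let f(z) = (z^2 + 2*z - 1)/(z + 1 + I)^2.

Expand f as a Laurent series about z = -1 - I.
Put w = z - (-1 - I), i.e. z = w - 1 - I. The denominator is w^2, so it suffices to rewrite the numerator in powers of w.

P(z) = z^2 + 2*z - 1
P(w - 1 - I) = -3 - 2*I*w + w^2

Dividing each term by w^2:
  f = -3/w^2 - 2*I/w + 1

Substituting back w = z + 1 + I:
  f(z) = -3/(z + 1 + I)^2 - 2*I/(z + 1 + I) + 1

The series is finite because the numerator is a polynomial; the negative powers form the principal part, and the coefficient of 1/(z + 1 + I) gives Res(f, -1 - I) = -2*I.

Final answer: -3/(z + 1 + I)^2 - 2*I/(z + 1 + I) + 1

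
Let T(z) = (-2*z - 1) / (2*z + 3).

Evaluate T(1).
Substitute z = 1:
  numerator:   -2*(1) - 1 = -3
  denominator: 2*(1) + 3 = 5
T(1) = (-3)/(5) = -3/5

Final answer: -3/5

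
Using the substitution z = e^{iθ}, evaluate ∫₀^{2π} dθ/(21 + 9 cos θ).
Let J = ∫₀^{2π} dθ/(21 + 9 cos θ).
Put z = e^{iθ}: then cos θ = (z + 1/z)/2, dθ = dz/(iz), and z runs once counterclockwise around |z| = 1:
  J = ∮_{|z|=1} 1/(21 + 9*(z + 1/z)/2) · dz/(iz) = (2/i) ∮_{|z|=1} dz/(9*z^2 + 42*z + 9).
The roots of 9*z^2 + 42*z + 9 are z = (-21 ± sqrt(21^2 - 9^2))/9, with sqrt(360) = 6*sqrt(10); their product is 1, so only z₊ = -7/3 + 2*sqrt(10)/3 lies inside the unit circle (z₋ = -7/3 - 2*sqrt(10)/3 lies outside).
z₊ is a simple zero of q(z) = 9*z^2 + 42*z + 9, so Res(1/q, z₊) = 1/q'(z₊) with q'(z) = 18*z + 42; and q'(z₊) = 9*(z₊ - z₋) = 12*sqrt(10).
Therefore J = (2/i) · 2πi · 1/(12*sqrt(10)) = 2*pi/(6*sqrt(10)) = sqrt(10)*pi/30

Final answer: sqrt(10)*pi/30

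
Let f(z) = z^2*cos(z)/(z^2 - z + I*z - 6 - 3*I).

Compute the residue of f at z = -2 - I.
Write f(z) = P(z)/Q(z) with P(z) = z^2*cos(z) and Q(z) = z^2 - z + I*z - 6 - 3*I.
The denominator factors as Q(z) = (z + 2 + I)*(z - 3), so z = -2 - I is a simple zero of Q and P is analytic there; z = -2 - I is therefore a simple pole and
  Res(f, z₀) = P(z₀)/Q'(z₀).

Q'(z) = 2*z - 1 + I, so Q'(-2 - I) = -5 - I.
P(-2 - I) = (3 + 4*I)*cos(2 + I).

Res(f, -2 - I) = ((3 + 4*I)*cos(2 + I))/(-5 - I) = (-19/26 - 17*I/26)*cos(2 + I)

Final answer: (-19/26 - 17*I/26)*cos(2 + I)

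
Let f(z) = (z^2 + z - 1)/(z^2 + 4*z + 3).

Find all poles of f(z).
{-3, -1}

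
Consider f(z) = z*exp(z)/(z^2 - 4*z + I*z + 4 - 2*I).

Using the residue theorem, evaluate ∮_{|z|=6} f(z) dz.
By the residue theorem, ∮_C f(z) dz = 2πi · (sum of the residues of f at the poles inside |z| = 6).

The denominator factors as (z - 2 + I)*(z - 2), so the singularities of f are simple poles at z = 2 - I, z = 2.
  |2 - I|² = 5 < 36 = 6², so this pole is inside the contour.
  |2|² = 4 < 36 = 6², so this pole is inside the contour.

With P(z) = z*exp(z) and Q(z) = z^2 - 4*z + I*z + 4 - 2*I, each pole is simple, so Res(f, z₀) = P(z₀)/Q'(z₀) with Q'(z) = 2*z - 4 + I.
  Res(f, 2 - I) = P(2 - I)/Q'(2 - I) = ((2 - I)*exp(2 - I))/(-I) = (1 + 2*I)*exp(2 - I)
  Res(f, 2) = P(2)/Q'(2) = (2*exp(2))/(I) = -2*I*exp(2)

Sum of residues inside C: -2*I*exp(2) + (1 + 2*I)*exp(2 - I)
∮_C f(z) dz = 2πi · (-2*I*exp(2) + (1 + 2*I)*exp(2 - I)) = 4*pi*exp(2) + pi*(-4 + 2*I)*exp(2 - I)

Final answer: 4*pi*exp(2) + pi*(-4 + 2*I)*exp(2 - I)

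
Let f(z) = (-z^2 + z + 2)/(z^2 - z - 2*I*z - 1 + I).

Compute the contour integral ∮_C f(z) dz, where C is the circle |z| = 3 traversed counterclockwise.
By the residue theorem, ∮_C f(z) dz = 2πi · (sum of the residues of f at the poles inside |z| = 3).

The denominator factors as (z - 1 - I)*(z - I), so the singularities of f are simple poles at z = 1 + I, z = I.
  |1 + I|² = 2 < 9 = 3², so this pole is inside the contour.
  |I|² = 1 < 9 = 3², so this pole is inside the contour.

With P(z) = -z^2 + z + 2 and Q(z) = z^2 - z - 2*I*z - 1 + I, each pole is simple, so Res(f, z₀) = P(z₀)/Q'(z₀) with Q'(z) = 2*z - 1 - 2*I.
  Res(f, 1 + I) = P(1 + I)/Q'(1 + I) = (3 - I)/(1) = 3 - I
  Res(f, I) = P(I)/Q'(I) = (3 + I)/(-1) = -3 - I

Sum of residues inside C: -2*I
∮_C f(z) dz = 2πi · (-2*I) = 4*pi

Final answer: 4*pi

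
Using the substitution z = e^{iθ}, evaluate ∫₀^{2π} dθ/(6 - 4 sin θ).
Call the integral J. The integrand is 2π-periodic and we integrate over a full period, so shifting θ does not change the value (θ → θ + π/2 turns sin θ into cos θ; θ → θ + π flips the sign of the trig term). Hence
  J = ∫₀^{2π} dθ/(6 + 4 cos θ).
Put z = e^{iθ}: then cos θ = (z + 1/z)/2, dθ = dz/(iz), and z runs once counterclockwise around |z| = 1:
  J = ∮_{|z|=1} 1/(6 + 4*(z + 1/z)/2) · dz/(iz) = (2/i) ∮_{|z|=1} dz/(4*z^2 + 12*z + 4).
The roots of 4*z^2 + 12*z + 4 are z = (-6 ± sqrt(6^2 - 4^2))/4, with sqrt(20) = 2*sqrt(5); their product is 1, so only z₊ = -3/2 + sqrt(5)/2 lies inside the unit circle (z₋ = -3/2 - sqrt(5)/2 lies outside).
z₊ is a simple zero of q(z) = 4*z^2 + 12*z + 4, so Res(1/q, z₊) = 1/q'(z₊) with q'(z) = 8*z + 12; and q'(z₊) = 4*(z₊ - z₋) = 4*sqrt(5).
Therefore J = (2/i) · 2πi · 1/(4*sqrt(5)) = 2*pi/(2*sqrt(5)) = sqrt(5)*pi/5

Final answer: sqrt(5)*pi/5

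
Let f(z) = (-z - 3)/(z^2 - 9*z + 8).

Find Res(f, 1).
4/7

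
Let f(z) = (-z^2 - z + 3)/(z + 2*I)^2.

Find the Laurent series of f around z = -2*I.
(7 + 2*I)/(z + 2*I)^2 + (-1 + 4*I)/(z + 2*I) - 1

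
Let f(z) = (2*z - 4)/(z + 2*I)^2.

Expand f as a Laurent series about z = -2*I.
Put w = z - (-2*I), i.e. z = w - 2*I. The denominator is w^2, so it suffices to rewrite the numerator in powers of w.

P(z) = 2*z - 4
P(w - 2*I) = -4 - 4*I + 2*w

Dividing each term by w^2:
  f = (-4 - 4*I)/w^2 + 2/w

Substituting back w = z + 2*I:
  f(z) = (-4 - 4*I)/(z + 2*I)^2 + 2/(z + 2*I)

The series is finite because the numerator is a polynomial; the negative powers form the principal part, and the coefficient of 1/(z + 2*I) gives Res(f, -2*I) = 2.

Final answer: (-4 - 4*I)/(z + 2*I)^2 + 2/(z + 2*I)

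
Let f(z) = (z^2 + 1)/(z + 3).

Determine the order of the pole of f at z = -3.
1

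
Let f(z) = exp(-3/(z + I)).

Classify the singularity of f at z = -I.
Let u = z + I. Then
  e^(-3/u) = Σ_{k≥0} (-3)^k/(k!·u^k) = 1 - 3/u + 9/(2*u^2) - 9/(2*u^3) + ...
which has infinitely many negative powers of u, so exp(-3/(z + I)) has an essential singularity at z = -I.
So the singularity is essential.

Final answer: essential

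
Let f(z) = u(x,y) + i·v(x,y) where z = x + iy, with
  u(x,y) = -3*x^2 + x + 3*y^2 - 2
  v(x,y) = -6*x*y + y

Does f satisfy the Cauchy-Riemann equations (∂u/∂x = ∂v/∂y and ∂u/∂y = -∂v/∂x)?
∂u/∂x = 1 - 6*x
∂v/∂y = 1 - 6*x
∂u/∂y = 6*y
∂v/∂x = -6*y
∂u/∂x = ∂v/∂y and ∂u/∂y = -∂v/∂x hold identically; f is analytic.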